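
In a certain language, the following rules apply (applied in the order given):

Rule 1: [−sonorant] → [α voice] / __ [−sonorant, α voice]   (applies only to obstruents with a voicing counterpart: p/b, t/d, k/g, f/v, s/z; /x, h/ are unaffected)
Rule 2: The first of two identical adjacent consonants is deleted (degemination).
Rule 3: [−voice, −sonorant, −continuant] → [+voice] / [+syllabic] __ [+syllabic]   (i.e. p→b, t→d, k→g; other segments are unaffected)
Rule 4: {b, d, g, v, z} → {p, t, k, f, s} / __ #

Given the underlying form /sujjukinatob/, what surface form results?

Rule 1 (regressive voicing assimilation): no segment meets the environment; /sujjukinatob/ is unchanged.
Rule 2 (degemination): /jj/ is a geminate; the first /j/ deletes. /sujjukinatob/ → sujukinatob.
Rule 3 (intervocalic voicing): /k/ is a voiceless stop between vowels /u/ and /i/, so it voices to [g]. /t/ is a voiceless stop between vowels /a/ and /o/, so it voices to [d]. /sujukinatob/ → sujuginadob.
Rule 4 (final devoicing): /b/ is a voiced obstruent in word-final position, so it devoices to [p]. /sujuginadob/ → sujuginadop.

sujuginadop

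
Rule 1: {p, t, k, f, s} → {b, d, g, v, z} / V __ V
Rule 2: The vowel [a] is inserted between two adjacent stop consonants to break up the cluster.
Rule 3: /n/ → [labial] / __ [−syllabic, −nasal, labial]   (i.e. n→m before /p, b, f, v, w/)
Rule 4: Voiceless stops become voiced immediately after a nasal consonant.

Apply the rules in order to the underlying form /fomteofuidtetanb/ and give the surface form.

fomdeovuidatedamb

Rule 1 (intervocalic voicing): /f/ is a voiceless obstruent between vowels /o/ and /u/, so it voices to [v]. /t/ is a voiceless obstruent between vowels /e/ and /a/, so it voices to [d]. /fomteofuidtetanb/ → fomteovuidtedanb.
Rule 2 (stop-cluster a-epenthesis): /d/ and /t/ form a stop–stop cluster, so [a] is inserted between them. /fomteovuidtedanb/ → fomteovuidatedanb.
Rule 3 (nasal place assimilation): /n/ precedes the labial consonant /b/, so it assimilates in place to [m]. /fomteovuidatedanb/ → fomteovuidatedamb.
Rule 4 (post-nasal voicing): /t/ is a voiceless stop immediately after the nasal /m/, so it voices to [d]. /fomteovuidatedamb/ → fomdeovuidatedamb.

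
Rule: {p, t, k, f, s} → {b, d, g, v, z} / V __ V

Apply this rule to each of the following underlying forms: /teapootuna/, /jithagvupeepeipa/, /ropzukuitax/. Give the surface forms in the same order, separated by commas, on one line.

teabooduna, jithagvubeebeiba, ropzuguidax

/teapootuna/: /p/ is a voiceless obstruent between vowels /a/ and /o/, so it voices to [b]. /t/ is a voiceless obstruent between vowels /o/ and /u/, so it voices to [d]. → [teabooduna].
/jithagvupeepeipa/: /p/ is a voiceless obstruent between vowels /u/ and /e/, so it voices to [b]. /p/ is a voiceless obstruent between vowels /e/ and /e/, so it voices to [b]. /p/ is a voiceless obstruent between vowels /i/ and /a/, so it voices to [b]. → [jithagvubeebeiba].
/ropzukuitax/: /k/ is a voiceless obstruent between vowels /u/ and /u/, so it voices to [g]. /t/ is a voiceless obstruent between vowels /i/ and /a/, so it voices to [d]. → [ropzuguidax].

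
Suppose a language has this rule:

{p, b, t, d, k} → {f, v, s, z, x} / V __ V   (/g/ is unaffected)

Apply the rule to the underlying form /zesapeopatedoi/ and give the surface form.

/p/ is a stop between vowels /a/ and /e/, so it spirantizes to the fricative [f].
/p/ is a stop between vowels /o/ and /a/, so it spirantizes to the fricative [f].
/t/ is a stop between vowels /a/ and /e/, so it spirantizes to the fricative [s].
/d/ is a stop between vowels /e/ and /o/, so it spirantizes to the fricative [z].
Surface form: [zesafeofasezoi].

zesafeofasezoi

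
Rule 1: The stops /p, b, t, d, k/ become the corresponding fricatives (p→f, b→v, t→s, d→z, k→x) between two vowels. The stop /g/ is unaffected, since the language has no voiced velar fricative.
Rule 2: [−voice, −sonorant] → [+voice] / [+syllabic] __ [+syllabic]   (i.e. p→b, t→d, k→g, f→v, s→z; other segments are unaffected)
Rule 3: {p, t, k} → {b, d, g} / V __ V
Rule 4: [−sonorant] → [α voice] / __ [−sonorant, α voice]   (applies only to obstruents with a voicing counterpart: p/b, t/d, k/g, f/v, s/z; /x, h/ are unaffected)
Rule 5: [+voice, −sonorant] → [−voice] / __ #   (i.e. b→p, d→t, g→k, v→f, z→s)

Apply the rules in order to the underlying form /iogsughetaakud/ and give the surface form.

ioksukhezaaxut

Rule 1 (intervocalic spirantization): /t/ is a stop between vowels /e/ and /a/, so it spirantizes to the fricative [s]. /k/ is a stop between vowels /a/ and /u/, so it spirantizes to the fricative [x]. /iogsughetaakud/ → iogsughesaaxud.
Rule 2 (intervocalic voicing): /s/ is a voiceless obstruent between vowels /e/ and /a/, so it voices to [z]. /iogsughesaaxud/ → iogsughezaaxud.
Rule 3 (intervocalic voicing): no segment meets the environment; /iogsughezaaxud/ is unchanged.
Rule 4 (regressive voicing assimilation): /g/ precedes the voiceless obstruent /s/, so it devoices to [k] by assimilation. /g/ precedes the voiceless obstruent /h/, so it devoices to [k] by assimilation. /iogsughezaaxud/ → ioksukhezaaxud.
Rule 5 (final devoicing): /d/ is a voiced obstruent in word-final position, so it devoices to [t]. /ioksukhezaaxud/ → ioksukhezaaxut.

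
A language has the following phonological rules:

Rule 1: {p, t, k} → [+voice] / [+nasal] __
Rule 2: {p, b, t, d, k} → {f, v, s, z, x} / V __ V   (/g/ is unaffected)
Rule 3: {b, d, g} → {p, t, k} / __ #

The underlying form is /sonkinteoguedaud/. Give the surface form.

songindeoguezaut

Rule 1 (post-nasal voicing): /k/ is a voiceless stop immediately after the nasal /n/, so it voices to [g]. /t/ is a voiceless stop immediately after the nasal /n/, so it voices to [d]. /sonkinteoguedaud/ → songindeoguedaud.
Rule 2 (intervocalic spirantization): /d/ is a stop between vowels /e/ and /a/, so it spirantizes to the fricative [z]. /songindeoguedaud/ → songindeoguezaud.
Rule 3 (final devoicing): /d/ is a voiced stop in word-final position, so it devoices to [t]. /songindeoguezaud/ → songindeoguezaut.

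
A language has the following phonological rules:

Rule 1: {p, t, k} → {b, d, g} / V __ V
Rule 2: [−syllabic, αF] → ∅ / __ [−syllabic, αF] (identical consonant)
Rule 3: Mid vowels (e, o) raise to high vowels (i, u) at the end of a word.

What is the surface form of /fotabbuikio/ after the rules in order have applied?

fodabuigiu

Rule 1 (intervocalic voicing): /t/ is a voiceless stop between vowels /o/ and /a/, so it voices to [d]. /k/ is a voiceless stop between vowels /i/ and /i/, so it voices to [g]. /fotabbuikio/ → fodabbuigio.
Rule 2 (degemination): /bb/ is a geminate; the first /b/ deletes. /fodabbuigio/ → fodabuigio.
Rule 3 (final vowel raising): /o/ is a mid vowel in word-final position, so it raises to [u]. /fodabuigio/ → fodabuigiu.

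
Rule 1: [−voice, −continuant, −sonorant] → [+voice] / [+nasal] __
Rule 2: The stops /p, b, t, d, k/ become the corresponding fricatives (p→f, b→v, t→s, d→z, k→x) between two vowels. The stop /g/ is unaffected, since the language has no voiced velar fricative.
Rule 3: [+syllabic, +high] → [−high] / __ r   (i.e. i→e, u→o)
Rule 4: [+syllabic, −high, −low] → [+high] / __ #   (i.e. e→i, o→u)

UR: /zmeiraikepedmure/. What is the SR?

zmeeraixefedmori

Rule 1 (post-nasal voicing): no segment meets the environment; /zmeiraikepedmure/ is unchanged.
Rule 2 (intervocalic spirantization): /k/ is a stop between vowels /i/ and /e/, so it spirantizes to the fricative [x]. /p/ is a stop between vowels /e/ and /e/, so it spirantizes to the fricative [f]. /zmeiraikepedmure/ → zmeiraixefedmure.
Rule 3 (pre-rhotic lowering): /i/ is a high vowel immediately before /r/, so it lowers to [e]. /u/ is a high vowel immediately before /r/, so it lowers to [o]. /zmeiraixefedmure/ → zmeeraixefedmore.
Rule 4 (final vowel raising): /e/ is a mid vowel in word-final position, so it raises to [i]. /zmeeraixefedmore/ → zmeeraixefedmori.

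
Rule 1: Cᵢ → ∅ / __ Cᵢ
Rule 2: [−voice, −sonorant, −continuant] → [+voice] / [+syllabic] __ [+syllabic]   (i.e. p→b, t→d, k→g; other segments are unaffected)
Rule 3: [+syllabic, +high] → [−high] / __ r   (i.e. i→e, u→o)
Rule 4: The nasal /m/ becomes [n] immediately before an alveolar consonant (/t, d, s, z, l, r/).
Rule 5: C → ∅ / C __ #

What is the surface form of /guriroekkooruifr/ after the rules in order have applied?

goreroegooruif

Rule 1 (degemination): /kk/ is a geminate; the first /k/ deletes. /guriroekkooruifr/ → guriroekooruifr.
Rule 2 (intervocalic voicing): /k/ is a voiceless stop between vowels /e/ and /o/, so it voices to [g]. /guriroekooruifr/ → guriroegooruifr.
Rule 3 (pre-rhotic lowering): /u/ is a high vowel immediately before /r/, so it lowers to [o]. /i/ is a high vowel immediately before /r/, so it lowers to [e]. /guriroegooruifr/ → goreroegooruifr.
Rule 4 (nasal place assimilation): no segment meets the environment; /goreroegooruifr/ is unchanged.
Rule 5 (final cluster simplification): /r/ is the second consonant of a word-final cluster /fr/, so it deletes. /goreroegooruifr/ → goreroegooruif.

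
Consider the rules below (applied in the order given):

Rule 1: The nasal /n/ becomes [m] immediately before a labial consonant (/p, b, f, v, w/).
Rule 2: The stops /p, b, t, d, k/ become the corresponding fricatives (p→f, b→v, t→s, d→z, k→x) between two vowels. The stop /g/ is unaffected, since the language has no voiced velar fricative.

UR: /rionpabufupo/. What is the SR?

riompavufufo

Rule 1 (nasal place assimilation): /n/ precedes the labial consonant /p/, so it assimilates in place to [m]. /rionpabufupo/ → riompabufupo.
Rule 2 (intervocalic spirantization): /b/ is a stop between vowels /a/ and /u/, so it spirantizes to the fricative [v]. /p/ is a stop between vowels /u/ and /o/, so it spirantizes to the fricative [f]. /riompabufupo/ → riompavufufo.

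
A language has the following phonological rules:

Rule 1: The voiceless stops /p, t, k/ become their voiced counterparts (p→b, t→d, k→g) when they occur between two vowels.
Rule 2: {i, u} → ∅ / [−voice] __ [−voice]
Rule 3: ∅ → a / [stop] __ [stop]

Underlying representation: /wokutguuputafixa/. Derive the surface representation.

wogutaguubudafxa

Rule 1 (intervocalic voicing): /k/ is a voiceless stop between vowels /o/ and /u/, so it voices to [g]. /p/ is a voiceless stop between vowels /u/ and /u/, so it voices to [b]. /t/ is a voiceless stop between vowels /u/ and /a/, so it voices to [d]. /wokutguuputafixa/ → wogutguubudafixa.
Rule 2 (high vowel syncope): /i/ is a high vowel flanked by voiceless consonants /f/ and /x/, so it deletes. /wogutguubudafixa/ → wogutguubudafxa.
Rule 3 (stop-cluster a-epenthesis): /t/ and /g/ form a stop–stop cluster, so [a] is inserted between them. /wogutguubudafxa/ → wogutaguubudafxa.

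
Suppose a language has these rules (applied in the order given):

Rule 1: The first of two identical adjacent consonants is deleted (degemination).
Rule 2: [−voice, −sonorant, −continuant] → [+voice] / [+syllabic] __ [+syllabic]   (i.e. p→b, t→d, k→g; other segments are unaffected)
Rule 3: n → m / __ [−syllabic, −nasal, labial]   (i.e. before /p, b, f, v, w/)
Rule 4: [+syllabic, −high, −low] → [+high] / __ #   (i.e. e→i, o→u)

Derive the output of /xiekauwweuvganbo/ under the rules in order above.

xiegauweuvgambu

Rule 1 (degemination): /ww/ is a geminate; the first /w/ deletes. /xiekauwweuvganbo/ → xiekauweuvganbo.
Rule 2 (intervocalic voicing): /k/ is a voiceless stop between vowels /e/ and /a/, so it voices to [g]. /xiekauweuvganbo/ → xiegauweuvganbo.
Rule 3 (nasal place assimilation): /n/ precedes the labial consonant /b/, so it assimilates in place to [m]. /xiegauweuvganbo/ → xiegauweuvgambo.
Rule 4 (final vowel raising): /o/ is a mid vowel in word-final position, so it raises to [u]. /xiegauweuvgambo/ → xiegauweuvgambu.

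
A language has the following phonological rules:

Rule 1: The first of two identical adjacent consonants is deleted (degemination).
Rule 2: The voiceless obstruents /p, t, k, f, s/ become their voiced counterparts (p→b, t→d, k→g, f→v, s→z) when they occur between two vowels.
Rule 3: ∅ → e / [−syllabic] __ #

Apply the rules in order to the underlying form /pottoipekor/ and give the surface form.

podoibegore

Rule 1 (degemination): /tt/ is a geminate; the first /t/ deletes. /pottoipekor/ → potoipekor.
Rule 2 (intervocalic voicing): /t/ is a voiceless obstruent between vowels /o/ and /o/, so it voices to [d]. /p/ is a voiceless obstruent between vowels /i/ and /e/, so it voices to [b]. /k/ is a voiceless obstruent between vowels /e/ and /o/, so it voices to [g]. /potoipekor/ → podoibegor.
Rule 3 (final e-epenthesis): the form ends in the consonant /r/, so [e] is inserted word-finally. /podoibegor/ → podoibegore.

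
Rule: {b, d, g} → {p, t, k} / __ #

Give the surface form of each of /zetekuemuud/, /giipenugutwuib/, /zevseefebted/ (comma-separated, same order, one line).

zetekuemuut, giipenugutwuip, zevseefebtet

/zetekuemuud/: /d/ is a voiced stop in word-final position, so it devoices to [t]. → [zetekuemuut].
/giipenugutwuib/: /b/ is a voiced stop in word-final position, so it devoices to [p]. → [giipenugutwuip].
/zevseefebted/: /d/ is a voiced stop in word-final position, so it devoices to [t]. → [zevseefebtet].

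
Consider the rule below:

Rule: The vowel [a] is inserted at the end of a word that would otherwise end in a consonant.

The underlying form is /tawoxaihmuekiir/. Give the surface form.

tawoxaihmuekiira

the form ends in the consonant /r/, so [a] is inserted word-finally.
Surface form: [tawoxaihmuekiira].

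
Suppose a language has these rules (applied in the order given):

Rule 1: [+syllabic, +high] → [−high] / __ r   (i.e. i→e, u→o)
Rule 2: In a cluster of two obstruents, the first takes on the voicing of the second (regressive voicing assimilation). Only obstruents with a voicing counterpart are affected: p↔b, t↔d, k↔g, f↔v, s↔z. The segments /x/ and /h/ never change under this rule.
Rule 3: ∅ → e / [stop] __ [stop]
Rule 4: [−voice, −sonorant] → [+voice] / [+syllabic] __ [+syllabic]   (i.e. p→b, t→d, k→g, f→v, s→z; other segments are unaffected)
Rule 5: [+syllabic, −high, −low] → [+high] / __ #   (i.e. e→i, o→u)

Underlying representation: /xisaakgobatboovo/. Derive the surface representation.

Rule 1 (pre-rhotic lowering): no segment meets the environment; /xisaakgobatboovo/ is unchanged.
Rule 2 (regressive voicing assimilation): /k/ precedes the voiced obstruent /g/, so it voices to [g] by assimilation. /t/ precedes the voiced obstruent /b/, so it voices to [d] by assimilation. /xisaakgobatboovo/ → xisaaggobadboovo.
Rule 3 (stop-cluster e-epenthesis): /g/ and /g/ form a stop–stop cluster, so [e] is inserted between them. /d/ and /b/ form a stop–stop cluster, so [e] is inserted between them. /xisaaggobadboovo/ → xisaagegobadeboovo.
Rule 4 (intervocalic voicing): /s/ is a voiceless obstruent between vowels /i/ and /a/, so it voices to [z]. /xisaagegobadeboovo/ → xizaagegobadeboovo.
Rule 5 (final vowel raising): /o/ is a mid vowel in word-final position, so it raises to [u]. /xizaagegobadeboovo/ → xizaagegobadeboovu.

xizaagegobadeboovu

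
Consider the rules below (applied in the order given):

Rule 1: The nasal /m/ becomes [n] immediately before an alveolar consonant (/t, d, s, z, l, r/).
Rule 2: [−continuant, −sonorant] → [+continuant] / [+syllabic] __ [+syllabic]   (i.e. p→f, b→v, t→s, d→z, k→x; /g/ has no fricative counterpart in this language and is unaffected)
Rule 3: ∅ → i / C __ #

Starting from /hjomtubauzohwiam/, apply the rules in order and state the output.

hjontuvauzohwiami

Rule 1 (nasal place assimilation): /m/ precedes the alveolar consonant /t/, so it assimilates in place to [n]. /hjomtubauzohwiam/ → hjontubauzohwiam.
Rule 2 (intervocalic spirantization): /b/ is a stop between vowels /u/ and /a/, so it spirantizes to the fricative [v]. /hjontubauzohwiam/ → hjontuvauzohwiam.
Rule 3 (final i-epenthesis): the form ends in the consonant /m/, so [i] is inserted word-finally. /hjontuvauzohwiam/ → hjontuvauzohwiami.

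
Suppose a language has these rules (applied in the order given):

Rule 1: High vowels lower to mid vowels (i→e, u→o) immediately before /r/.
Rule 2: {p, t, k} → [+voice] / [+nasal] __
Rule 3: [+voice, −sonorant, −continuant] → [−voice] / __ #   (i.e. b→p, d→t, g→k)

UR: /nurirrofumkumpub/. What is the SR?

norerrofumgumbup

Rule 1 (pre-rhotic lowering): /u/ is a high vowel immediately before /r/, so it lowers to [o]. /i/ is a high vowel immediately before /r/, so it lowers to [e]. /nurirrofumkumpub/ → norerrofumkumpub.
Rule 2 (post-nasal voicing): /k/ is a voiceless stop immediately after the nasal /m/, so it voices to [g]. /p/ is a voiceless stop immediately after the nasal /m/, so it voices to [b]. /norerrofumkumpub/ → norerrofumgumbub.
Rule 3 (final devoicing): /b/ is a voiced stop in word-final position, so it devoices to [p]. /norerrofumgumbub/ → norerrofumgumbup.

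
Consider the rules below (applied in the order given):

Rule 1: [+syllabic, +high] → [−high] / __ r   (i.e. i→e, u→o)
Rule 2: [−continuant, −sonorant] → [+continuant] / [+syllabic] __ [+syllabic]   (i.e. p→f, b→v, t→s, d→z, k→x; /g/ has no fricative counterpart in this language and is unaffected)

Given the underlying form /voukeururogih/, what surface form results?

Rule 1 (pre-rhotic lowering): /u/ is a high vowel immediately before /r/, so it lowers to [o]. /u/ is a high vowel immediately before /r/, so it lowers to [o]. /voukeururogih/ → voukeororogih.
Rule 2 (intervocalic spirantization): /k/ is a stop between vowels /u/ and /e/, so it spirantizes to the fricative [x]. /voukeororogih/ → vouxeororogih.

vouxeororogih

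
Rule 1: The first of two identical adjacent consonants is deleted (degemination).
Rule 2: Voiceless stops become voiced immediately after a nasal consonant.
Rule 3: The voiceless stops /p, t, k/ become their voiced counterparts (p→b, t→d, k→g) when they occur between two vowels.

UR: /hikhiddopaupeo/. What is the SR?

hikhidobaubeo

Rule 1 (degemination): /dd/ is a geminate; the first /d/ deletes. /hikhiddopaupeo/ → hikhidopaupeo.
Rule 2 (post-nasal voicing): no segment meets the environment; /hikhidopaupeo/ is unchanged.
Rule 3 (intervocalic voicing): /p/ is a voiceless stop between vowels /o/ and /a/, so it voices to [b]. /p/ is a voiceless stop between vowels /u/ and /e/, so it voices to [b]. /hikhidopaupeo/ → hikhidobaubeo.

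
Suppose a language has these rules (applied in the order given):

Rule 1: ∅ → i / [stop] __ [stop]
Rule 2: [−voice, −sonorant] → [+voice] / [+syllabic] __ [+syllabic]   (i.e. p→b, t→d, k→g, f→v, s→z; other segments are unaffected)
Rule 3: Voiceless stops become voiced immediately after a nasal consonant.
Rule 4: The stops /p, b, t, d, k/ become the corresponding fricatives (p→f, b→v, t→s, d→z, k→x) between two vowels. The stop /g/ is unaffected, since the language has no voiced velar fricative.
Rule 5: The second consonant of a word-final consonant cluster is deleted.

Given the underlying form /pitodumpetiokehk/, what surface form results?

pizozumbeziogeh

Rule 1 (stop-cluster i-epenthesis): no segment meets the environment; /pitodumpetiokehk/ is unchanged.
Rule 2 (intervocalic voicing): /t/ is a voiceless obstruent between vowels /i/ and /o/, so it voices to [d]. /t/ is a voiceless obstruent between vowels /e/ and /i/, so it voices to [d]. /k/ is a voiceless obstruent between vowels /o/ and /e/, so it voices to [g]. /pitodumpetiokehk/ → pidodumpediogehk.
Rule 3 (post-nasal voicing): /p/ is a voiceless stop immediately after the nasal /m/, so it voices to [b]. /pidodumpediogehk/ → pidodumbediogehk.
Rule 4 (intervocalic spirantization): /d/ is a stop between vowels /i/ and /o/, so it spirantizes to the fricative [z]. /d/ is a stop between vowels /o/ and /u/, so it spirantizes to the fricative [z]. /d/ is a stop between vowels /e/ and /i/, so it spirantizes to the fricative [z]. /pidodumbediogehk/ → pizozumbeziogehk.
Rule 5 (final cluster simplification): /k/ is the second consonant of a word-final cluster /hk/, so it deletes. /pizozumbeziogehk/ → pizozumbeziogeh.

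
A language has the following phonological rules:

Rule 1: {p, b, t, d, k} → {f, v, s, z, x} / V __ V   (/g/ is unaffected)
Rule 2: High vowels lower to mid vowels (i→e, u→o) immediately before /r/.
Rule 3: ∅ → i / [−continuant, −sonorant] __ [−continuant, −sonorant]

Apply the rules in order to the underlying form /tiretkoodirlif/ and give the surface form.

teretikoozerlif

Rule 1 (intervocalic spirantization): /d/ is a stop between vowels /o/ and /i/, so it spirantizes to the fricative [z]. /tiretkoodirlif/ → tiretkoozirlif.
Rule 2 (pre-rhotic lowering): /i/ is a high vowel immediately before /r/, so it lowers to [e]. /i/ is a high vowel immediately before /r/, so it lowers to [e]. /tiretkoozirlif/ → teretkoozerlif.
Rule 3 (stop-cluster i-epenthesis): /t/ and /k/ form a stop–stop cluster, so [i] is inserted between them. /teretkoozerlif/ → teretikoozerlif.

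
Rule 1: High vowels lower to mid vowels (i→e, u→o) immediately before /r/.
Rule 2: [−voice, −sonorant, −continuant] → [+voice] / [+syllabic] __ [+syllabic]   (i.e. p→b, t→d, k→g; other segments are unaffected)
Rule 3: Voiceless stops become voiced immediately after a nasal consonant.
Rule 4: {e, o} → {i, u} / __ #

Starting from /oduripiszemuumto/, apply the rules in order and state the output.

Rule 1 (pre-rhotic lowering): /u/ is a high vowel immediately before /r/, so it lowers to [o]. /oduripiszemuumto/ → odoripiszemuumto.
Rule 2 (intervocalic voicing): /p/ is a voiceless stop between vowels /i/ and /i/, so it voices to [b]. /odoripiszemuumto/ → odoribiszemuumto.
Rule 3 (post-nasal voicing): /t/ is a voiceless stop immediately after the nasal /m/, so it voices to [d]. /odoribiszemuumto/ → odoribiszemuumdo.
Rule 4 (final vowel raising): /o/ is a mid vowel in word-final position, so it raises to [u]. /odoribiszemuumdo/ → odoribiszemuumdu.

odoribiszemuumdu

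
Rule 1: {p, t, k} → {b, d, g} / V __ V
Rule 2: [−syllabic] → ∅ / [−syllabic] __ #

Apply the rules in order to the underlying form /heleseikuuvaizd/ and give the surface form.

heleseiguuvaiz

Rule 1 (intervocalic voicing): /k/ is a voiceless stop between vowels /i/ and /u/, so it voices to [g]. /heleseikuuvaizd/ → heleseiguuvaizd.
Rule 2 (final cluster simplification): /d/ is the second consonant of a word-final cluster /zd/, so it deletes. /heleseiguuvaizd/ → heleseiguuvaiz.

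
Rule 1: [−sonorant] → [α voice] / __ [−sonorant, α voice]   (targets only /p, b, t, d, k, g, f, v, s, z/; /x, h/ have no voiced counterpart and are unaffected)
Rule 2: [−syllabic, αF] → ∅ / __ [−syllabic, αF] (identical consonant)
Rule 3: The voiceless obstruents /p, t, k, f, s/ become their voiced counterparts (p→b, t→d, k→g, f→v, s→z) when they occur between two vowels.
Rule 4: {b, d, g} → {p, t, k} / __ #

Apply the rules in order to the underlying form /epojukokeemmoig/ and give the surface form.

Rule 1 (regressive voicing assimilation): no segment meets the environment; /epojukokeemmoig/ is unchanged.
Rule 2 (degemination): /mm/ is a geminate; the first /m/ deletes. /epojukokeemmoig/ → epojukokeemoig.
Rule 3 (intervocalic voicing): /p/ is a voiceless obstruent between vowels /e/ and /o/, so it voices to [b]. /k/ is a voiceless obstruent between vowels /u/ and /o/, so it voices to [g]. /k/ is a voiceless obstruent between vowels /o/ and /e/, so it voices to [g]. /epojukokeemoig/ → ebojugogeemoig.
Rule 4 (final devoicing): /g/ is a voiced stop in word-final position, so it devoices to [k]. /ebojugogeemoig/ → ebojugogeemoik.

ebojugogeemoik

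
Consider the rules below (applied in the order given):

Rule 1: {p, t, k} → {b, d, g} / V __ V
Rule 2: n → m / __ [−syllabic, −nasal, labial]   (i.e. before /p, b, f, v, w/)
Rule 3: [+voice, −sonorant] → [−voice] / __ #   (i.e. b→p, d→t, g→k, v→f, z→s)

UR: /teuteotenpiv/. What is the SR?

Rule 1 (intervocalic voicing): /t/ is a voiceless stop between vowels /u/ and /e/, so it voices to [d]. /t/ is a voiceless stop between vowels /o/ and /e/, so it voices to [d]. /teuteotenpiv/ → teudeodenpiv.
Rule 2 (nasal place assimilation): /n/ precedes the labial consonant /p/, so it assimilates in place to [m]. /teudeodenpiv/ → teudeodempiv.
Rule 3 (final devoicing): /v/ is a voiced obstruent in word-final position, so it devoices to [f]. /teudeodempiv/ → teudeodempif.

teudeodempif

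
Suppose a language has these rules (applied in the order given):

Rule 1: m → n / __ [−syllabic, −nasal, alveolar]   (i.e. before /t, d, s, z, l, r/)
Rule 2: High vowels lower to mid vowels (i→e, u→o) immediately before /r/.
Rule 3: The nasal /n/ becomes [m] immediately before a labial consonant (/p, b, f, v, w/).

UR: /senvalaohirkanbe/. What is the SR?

semvalaoherkambe

Rule 1 (nasal place assimilation): no segment meets the environment; /senvalaohirkanbe/ is unchanged.
Rule 2 (pre-rhotic lowering): /i/ is a high vowel immediately before /r/, so it lowers to [e]. /senvalaohirkanbe/ → senvalaoherkanbe.
Rule 3 (nasal place assimilation): /n/ precedes the labial consonant /v/, so it assimilates in place to [m]. /n/ precedes the labial consonant /b/, so it assimilates in place to [m]. /senvalaoherkanbe/ → semvalaoherkambe.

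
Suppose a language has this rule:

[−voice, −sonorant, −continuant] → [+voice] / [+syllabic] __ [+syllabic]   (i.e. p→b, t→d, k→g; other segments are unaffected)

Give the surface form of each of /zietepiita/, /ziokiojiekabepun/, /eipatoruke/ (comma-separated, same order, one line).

/zietepiita/: /t/ is a voiceless stop between vowels /e/ and /e/, so it voices to [d]. /p/ is a voiceless stop between vowels /e/ and /i/, so it voices to [b]. /t/ is a voiceless stop between vowels /i/ and /a/, so it voices to [d]. → [ziedebiida].
/ziokiojiekabepun/: /k/ is a voiceless stop between vowels /o/ and /i/, so it voices to [g]. /k/ is a voiceless stop between vowels /e/ and /a/, so it voices to [g]. /p/ is a voiceless stop between vowels /e/ and /u/, so it voices to [b]. → [ziogiojiegabebun].
/eipatoruke/: /p/ is a voiceless stop between vowels /i/ and /a/, so it voices to [b]. /t/ is a voiceless stop between vowels /a/ and /o/, so it voices to [d]. /k/ is a voiceless stop between vowels /u/ and /e/, so it voices to [g]. → [eibadoruge].

ziedebiida, ziogiojiegabebun, eibadoruge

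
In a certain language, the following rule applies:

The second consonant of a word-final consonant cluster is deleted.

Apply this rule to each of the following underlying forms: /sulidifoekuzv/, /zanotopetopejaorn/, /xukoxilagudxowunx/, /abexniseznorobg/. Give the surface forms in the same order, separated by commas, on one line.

sulidifoekuz, zanotopetopejaor, xukoxilagudxowun, abexniseznorob

/sulidifoekuzv/: /v/ is the second consonant of a word-final cluster /zv/, so it deletes. → [sulidifoekuz].
/zanotopetopejaorn/: /n/ is the second consonant of a word-final cluster /rn/, so it deletes. → [zanotopetopejaor].
/xukoxilagudxowunx/: /x/ is the second consonant of a word-final cluster /nx/, so it deletes. → [xukoxilagudxowun].
/abexniseznorobg/: /g/ is the second consonant of a word-final cluster /bg/, so it deletes. → [abexniseznorob].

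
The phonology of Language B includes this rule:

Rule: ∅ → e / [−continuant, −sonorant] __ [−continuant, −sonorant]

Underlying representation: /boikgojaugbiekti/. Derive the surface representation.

boikegojaugebieketi

/k/ and /g/ form a stop–stop cluster, so [e] is inserted between them.
/g/ and /b/ form a stop–stop cluster, so [e] is inserted between them.
/k/ and /t/ form a stop–stop cluster, so [e] is inserted between them.
Surface form: [boikegojaugebieketi].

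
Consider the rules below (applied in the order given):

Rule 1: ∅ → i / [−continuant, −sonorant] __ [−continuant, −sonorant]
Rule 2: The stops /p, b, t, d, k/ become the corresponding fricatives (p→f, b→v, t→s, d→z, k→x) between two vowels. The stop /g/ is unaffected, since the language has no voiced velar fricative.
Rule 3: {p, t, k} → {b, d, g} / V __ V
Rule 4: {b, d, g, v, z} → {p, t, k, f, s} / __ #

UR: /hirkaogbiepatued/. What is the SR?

Rule 1 (stop-cluster i-epenthesis): /g/ and /b/ form a stop–stop cluster, so [i] is inserted between them. /hirkaogbiepatued/ → hirkaogibiepatued.
Rule 2 (intervocalic spirantization): /b/ is a stop between vowels /i/ and /i/, so it spirantizes to the fricative [v]. /p/ is a stop between vowels /e/ and /a/, so it spirantizes to the fricative [f]. /t/ is a stop between vowels /a/ and /u/, so it spirantizes to the fricative [s]. /hirkaogibiepatued/ → hirkaogiviefasued.
Rule 3 (intervocalic voicing): no segment meets the environment; /hirkaogiviefasued/ is unchanged.
Rule 4 (final devoicing): /d/ is a voiced obstruent in word-final position, so it devoices to [t]. /hirkaogiviefasued/ → hirkaogiviefasuet.

hirkaogiviefasuet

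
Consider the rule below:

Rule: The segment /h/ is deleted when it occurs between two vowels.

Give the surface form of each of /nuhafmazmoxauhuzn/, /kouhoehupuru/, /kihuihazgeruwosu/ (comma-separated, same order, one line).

/nuhafmazmoxauhuzn/: /h/ occurs between vowels /u/ and /a/, so it deletes. /h/ occurs between vowels /u/ and /u/, so it deletes. → [nuafmazmoxauuzn].
/kouhoehupuru/: /h/ occurs between vowels /u/ and /o/, so it deletes. /h/ occurs between vowels /e/ and /u/, so it deletes. → [kouoeupuru].
/kihuihazgeruwosu/: /h/ occurs between vowels /i/ and /u/, so it deletes. /h/ occurs between vowels /i/ and /a/, so it deletes. → [kiuiazgeruwosu].

nuafmazmoxauuzn, kouoeupuru, kiuiazgeruwosu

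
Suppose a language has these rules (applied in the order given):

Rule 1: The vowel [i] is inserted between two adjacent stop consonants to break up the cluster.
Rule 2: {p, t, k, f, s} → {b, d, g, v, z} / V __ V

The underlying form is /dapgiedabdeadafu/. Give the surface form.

dabigiedabideadavu

Rule 1 (stop-cluster i-epenthesis): /p/ and /g/ form a stop–stop cluster, so [i] is inserted between them. /b/ and /d/ form a stop–stop cluster, so [i] is inserted between them. /dapgiedabdeadafu/ → dapigiedabideadafu.
Rule 2 (intervocalic voicing): /p/ is a voiceless obstruent between vowels /a/ and /i/, so it voices to [b]. /f/ is a voiceless obstruent between vowels /a/ and /u/, so it voices to [v]. /dapigiedabideadafu/ → dabigiedabideadavu.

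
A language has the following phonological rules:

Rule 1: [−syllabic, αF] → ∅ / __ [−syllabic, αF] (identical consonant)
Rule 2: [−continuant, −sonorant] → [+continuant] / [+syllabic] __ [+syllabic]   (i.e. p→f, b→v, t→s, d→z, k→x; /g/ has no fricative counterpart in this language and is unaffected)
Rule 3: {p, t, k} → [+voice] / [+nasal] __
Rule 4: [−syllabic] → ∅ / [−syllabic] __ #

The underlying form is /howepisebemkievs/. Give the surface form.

howefisevemgiev

Rule 1 (degemination): no segment meets the environment; /howepisebemkievs/ is unchanged.
Rule 2 (intervocalic spirantization): /p/ is a stop between vowels /e/ and /i/, so it spirantizes to the fricative [f]. /b/ is a stop between vowels /e/ and /e/, so it spirantizes to the fricative [v]. /howepisebemkievs/ → howefisevemkievs.
Rule 3 (post-nasal voicing): /k/ is a voiceless stop immediately after the nasal /m/, so it voices to [g]. /howefisevemkievs/ → howefisevemgievs.
Rule 4 (final cluster simplification): /s/ is the second consonant of a word-final cluster /vs/, so it deletes. /howefisevemgievs/ → howefisevemgiev.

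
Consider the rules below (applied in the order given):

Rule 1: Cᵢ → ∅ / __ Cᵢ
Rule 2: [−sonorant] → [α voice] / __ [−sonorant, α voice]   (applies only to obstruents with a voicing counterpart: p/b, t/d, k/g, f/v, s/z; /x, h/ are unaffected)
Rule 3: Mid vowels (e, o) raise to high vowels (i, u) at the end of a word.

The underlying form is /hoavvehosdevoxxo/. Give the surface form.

Rule 1 (degemination): /vv/ is a geminate; the first /v/ deletes. /xx/ is a geminate; the first /x/ deletes. /hoavvehosdevoxxo/ → hoavehosdevoxo.
Rule 2 (regressive voicing assimilation): /s/ precedes the voiced obstruent /d/, so it voices to [z] by assimilation. /hoavehosdevoxo/ → hoavehozdevoxo.
Rule 3 (final vowel raising): /o/ is a mid vowel in word-final position, so it raises to [u]. /hoavehozdevoxo/ → hoavehozdevoxu.

hoavehozdevoxu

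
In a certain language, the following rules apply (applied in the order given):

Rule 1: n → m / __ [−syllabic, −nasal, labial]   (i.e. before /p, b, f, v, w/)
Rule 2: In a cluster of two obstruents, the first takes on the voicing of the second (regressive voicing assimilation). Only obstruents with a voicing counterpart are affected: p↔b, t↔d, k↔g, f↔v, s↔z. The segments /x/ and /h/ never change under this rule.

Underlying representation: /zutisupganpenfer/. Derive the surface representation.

Rule 1 (nasal place assimilation): /n/ precedes the labial consonant /p/, so it assimilates in place to [m]. /n/ precedes the labial consonant /f/, so it assimilates in place to [m]. /zutisupganpenfer/ → zutisupgampemfer.
Rule 2 (regressive voicing assimilation): /p/ precedes the voiced obstruent /g/, so it voices to [b] by assimilation. /zutisupgampemfer/ → zutisubgampemfer.

zutisubgampemfer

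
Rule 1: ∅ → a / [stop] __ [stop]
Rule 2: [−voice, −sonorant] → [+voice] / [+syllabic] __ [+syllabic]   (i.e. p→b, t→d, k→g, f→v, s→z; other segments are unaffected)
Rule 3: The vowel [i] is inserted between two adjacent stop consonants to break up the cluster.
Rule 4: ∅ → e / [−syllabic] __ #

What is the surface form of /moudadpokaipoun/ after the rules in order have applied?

moudadabogaiboune

Rule 1 (stop-cluster a-epenthesis): /d/ and /p/ form a stop–stop cluster, so [a] is inserted between them. /moudadpokaipoun/ → moudadapokaipoun.
Rule 2 (intervocalic voicing): /p/ is a voiceless obstruent between vowels /a/ and /o/, so it voices to [b]. /k/ is a voiceless obstruent between vowels /o/ and /a/, so it voices to [g]. /p/ is a voiceless obstruent between vowels /i/ and /o/, so it voices to [b]. /moudadapokaipoun/ → moudadabogaiboun.
Rule 3 (stop-cluster i-epenthesis): no segment meets the environment; /moudadabogaiboun/ is unchanged.
Rule 4 (final e-epenthesis): the form ends in the consonant /n/, so [e] is inserted word-finally. /moudadabogaiboun/ → moudadabogaiboune.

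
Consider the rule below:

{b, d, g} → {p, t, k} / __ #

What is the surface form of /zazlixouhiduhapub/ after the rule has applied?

Scanning /zazlixouhiduhapub/: /d/ at position 11 is not in the conditioning environment; /b/ is a voiced stop in word-final position, so it devoices to [p].
Result: [zazlixouhiduhapup].

zazlixouhiduhapup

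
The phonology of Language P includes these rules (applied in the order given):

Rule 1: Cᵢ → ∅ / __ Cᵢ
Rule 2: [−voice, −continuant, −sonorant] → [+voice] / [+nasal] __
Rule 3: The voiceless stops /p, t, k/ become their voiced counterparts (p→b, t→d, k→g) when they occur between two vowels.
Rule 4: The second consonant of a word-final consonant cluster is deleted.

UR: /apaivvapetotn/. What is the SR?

abaivabedot

Rule 1 (degemination): /vv/ is a geminate; the first /v/ deletes. /apaivvapetotn/ → apaivapetotn.
Rule 2 (post-nasal voicing): no segment meets the environment; /apaivapetotn/ is unchanged.
Rule 3 (intervocalic voicing): /p/ is a voiceless stop between vowels /a/ and /a/, so it voices to [b]. /p/ is a voiceless stop between vowels /a/ and /e/, so it voices to [b]. /t/ is a voiceless stop between vowels /e/ and /o/, so it voices to [d]. /apaivapetotn/ → abaivabedotn.
Rule 4 (final cluster simplification): /n/ is the second consonant of a word-final cluster /tn/, so it deletes. /abaivabedotn/ → abaivabedot.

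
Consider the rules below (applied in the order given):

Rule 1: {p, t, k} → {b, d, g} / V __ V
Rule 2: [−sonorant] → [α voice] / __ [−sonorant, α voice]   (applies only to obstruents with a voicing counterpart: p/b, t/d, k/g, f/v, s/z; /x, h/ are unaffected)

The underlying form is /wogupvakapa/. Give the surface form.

wogubvagaba

Rule 1 (intervocalic voicing): /k/ is a voiceless stop between vowels /a/ and /a/, so it voices to [g]. /p/ is a voiceless stop between vowels /a/ and /a/, so it voices to [b]. /wogupvakapa/ → wogupvagaba.
Rule 2 (regressive voicing assimilation): /p/ precedes the voiced obstruent /v/, so it voices to [b] by assimilation. /wogupvagaba/ → wogubvagaba.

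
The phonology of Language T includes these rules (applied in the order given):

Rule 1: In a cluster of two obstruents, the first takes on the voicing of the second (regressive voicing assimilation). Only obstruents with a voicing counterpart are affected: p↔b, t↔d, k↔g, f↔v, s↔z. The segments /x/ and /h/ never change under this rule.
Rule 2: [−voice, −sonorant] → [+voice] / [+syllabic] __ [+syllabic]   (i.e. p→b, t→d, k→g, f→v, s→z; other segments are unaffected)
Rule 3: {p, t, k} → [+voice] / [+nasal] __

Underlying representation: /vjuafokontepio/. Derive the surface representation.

Rule 1 (regressive voicing assimilation): no segment meets the environment; /vjuafokontepio/ is unchanged.
Rule 2 (intervocalic voicing): /f/ is a voiceless obstruent between vowels /a/ and /o/, so it voices to [v]. /k/ is a voiceless obstruent between vowels /o/ and /o/, so it voices to [g]. /p/ is a voiceless obstruent between vowels /e/ and /i/, so it voices to [b]. /vjuafokontepio/ → vjuavogontebio.
Rule 3 (post-nasal voicing): /t/ is a voiceless stop immediately after the nasal /n/, so it voices to [d]. /vjuavogontebio/ → vjuavogondebio.

vjuavogondebio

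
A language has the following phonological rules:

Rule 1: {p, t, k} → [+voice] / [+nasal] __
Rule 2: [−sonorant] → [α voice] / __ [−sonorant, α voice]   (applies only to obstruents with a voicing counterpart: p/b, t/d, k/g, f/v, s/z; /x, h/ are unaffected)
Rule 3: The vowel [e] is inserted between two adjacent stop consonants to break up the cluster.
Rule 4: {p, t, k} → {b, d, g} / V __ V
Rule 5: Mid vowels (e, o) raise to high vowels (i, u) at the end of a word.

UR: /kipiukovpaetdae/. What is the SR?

Rule 1 (post-nasal voicing): no segment meets the environment; /kipiukovpaetdae/ is unchanged.
Rule 2 (regressive voicing assimilation): /v/ precedes the voiceless obstruent /p/, so it devoices to [f] by assimilation. /t/ precedes the voiced obstruent /d/, so it voices to [d] by assimilation. /kipiukovpaetdae/ → kipiukofpaeddae.
Rule 3 (stop-cluster e-epenthesis): /d/ and /d/ form a stop–stop cluster, so [e] is inserted between them. /kipiukofpaeddae/ → kipiukofpaededae.
Rule 4 (intervocalic voicing): /p/ is a voiceless stop between vowels /i/ and /i/, so it voices to [b]. /k/ is a voiceless stop between vowels /u/ and /o/, so it voices to [g]. /kipiukofpaededae/ → kibiugofpaededae.
Rule 5 (final vowel raising): /e/ is a mid vowel in word-final position, so it raises to [i]. /kibiugofpaededae/ → kibiugofpaededai.

kibiugofpaededai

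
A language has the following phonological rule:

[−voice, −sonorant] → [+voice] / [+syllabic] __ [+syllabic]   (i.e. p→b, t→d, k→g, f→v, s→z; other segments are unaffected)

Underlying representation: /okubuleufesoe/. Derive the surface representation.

ogubuleuvezoe

/k/ is a voiceless obstruent between vowels /o/ and /u/, so it voices to [g].
/f/ is a voiceless obstruent between vowels /u/ and /e/, so it voices to [v].
/s/ is a voiceless obstruent between vowels /e/ and /o/, so it voices to [z].
Surface form: [ogubuleuvezoe].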